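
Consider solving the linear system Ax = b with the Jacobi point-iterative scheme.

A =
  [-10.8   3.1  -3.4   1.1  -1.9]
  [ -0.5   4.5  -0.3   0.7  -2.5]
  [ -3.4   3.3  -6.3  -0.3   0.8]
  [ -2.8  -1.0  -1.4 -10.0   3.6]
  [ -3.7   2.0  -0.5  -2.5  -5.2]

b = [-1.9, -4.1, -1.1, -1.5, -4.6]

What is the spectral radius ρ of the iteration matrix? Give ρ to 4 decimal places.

0.8781

Diagonal D = diag(-10.8, 4.5, -6.3, -10, -5.2); L, U strict lower/upper.
Jacobi T = -D⁻¹(L+U): T[4,2] = -(-0.5)/(-5.2) = -0.0962; T[4,4] = 0.
  T[0,:] = [+0.0000, +0.2870, -0.3148, +0.1019, -0.1759]
  T[1,:] = [+0.1111, +0.0000, +0.0667, -0.1556, +0.5556]
  T[2,:] = [-0.5397, +0.5238, +0.0000, -0.0476, +0.1270]
  T[3,:] = [-0.2800, -0.1000, -0.1400, +0.0000, +0.3600]
  T[4,:] = [-0.7115, +0.3846, -0.0962, -0.4808, +0.0000]
moduli |λ_i(T)| = 0.8781, 0.5572, 0.4498, 0.4498, 0.3013.
ρ = 0.8781; 0.8781 < 1, so it converges for any x₀.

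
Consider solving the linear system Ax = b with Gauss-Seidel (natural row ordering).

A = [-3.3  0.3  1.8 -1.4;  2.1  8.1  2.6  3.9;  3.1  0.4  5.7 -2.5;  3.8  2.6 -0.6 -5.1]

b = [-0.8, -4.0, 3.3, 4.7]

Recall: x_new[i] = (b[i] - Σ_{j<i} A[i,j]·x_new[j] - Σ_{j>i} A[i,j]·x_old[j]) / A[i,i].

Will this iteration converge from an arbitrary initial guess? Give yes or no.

yes

Write A = D+L+U with D = diag(-3.3, 8.1, 5.7, -5.1).
GS T = -(D+L)⁻¹U: row 0 first, T[0,2] = -(1.8)/(-3.3) = +0.5455; later rows by forward substitution.
  T[0,:] = [+0.0000 +0.0909 +0.5455 -0.4242]
  T[1,:] = [+0.0000 -0.0236 -0.4624 -0.3715]
  T[2,:] = [+0.0000 -0.0478 -0.2642 +0.6954]
  T[3,:] = [+0.0000 +0.0613 +0.2018 -0.5873]
eigenvalue magnitudes: 0.8463, 0.1062, 0.1062, 0.0000.
ρ(T) = max|λ| = 0.8463; 0.8463 < 1, so it converges for any x₀.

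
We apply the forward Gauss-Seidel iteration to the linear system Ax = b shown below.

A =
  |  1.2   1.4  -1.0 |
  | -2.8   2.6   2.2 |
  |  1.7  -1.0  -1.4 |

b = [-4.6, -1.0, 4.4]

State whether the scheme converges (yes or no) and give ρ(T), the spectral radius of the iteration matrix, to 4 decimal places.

no, ρ = 1.2444

A = D + L + U where D = diag(1.2, 2.6, -1.4).
T_GS = -(D+L)⁻¹U: row 0 first, T[0,2] = -(-1)/(1.2) = +0.8333; later rows by forward substitution.
  T[0,:] = [+0.0000 -1.1667 +0.8333]
  T[1,:] = [+0.0000 -1.2564 +0.0513]
  T[2,:] = [+0.0000 -0.5192 +0.9753]
|λ(T)| sorted: 1.2444, 0.9633, 0.0000.
ρ = 1.2444; 1.2444 > 1 ⇒ diverges.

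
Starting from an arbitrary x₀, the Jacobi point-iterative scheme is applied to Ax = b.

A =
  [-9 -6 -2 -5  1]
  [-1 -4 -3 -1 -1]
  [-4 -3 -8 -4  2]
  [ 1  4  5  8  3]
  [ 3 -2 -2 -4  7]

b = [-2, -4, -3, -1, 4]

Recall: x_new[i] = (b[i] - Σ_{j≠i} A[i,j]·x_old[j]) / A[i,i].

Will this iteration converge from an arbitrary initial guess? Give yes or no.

no

Write A = D+L+U with D = diag(-9, -4, -8, 8, 7).
T_J = -D⁻¹(L+U): T[1,2] = -(-3)/(-4) = -0.7500; T[1,1] = 0.
  T[0,:] = [+0.0000 -0.6667 -0.2222 -0.5556 +0.1111]
  T[1,:] = [-0.2500 +0.0000 -0.7500 -0.2500 -0.2500]
  T[2,:] = [-0.5000 -0.3750 +0.0000 -0.5000 +0.2500]
  T[3,:] = [-0.1250 -0.5000 -0.6250 +0.0000 -0.3750]
  T[4,:] = [-0.4286 +0.2857 +0.2857 +0.5714 +0.0000]
moduli |λ_i(T)| = 1.2938, 0.7257, 0.7257, 0.2281, 0.1041.
ρ = 1.2938; 1.2938 > 1 ⇒ diverges.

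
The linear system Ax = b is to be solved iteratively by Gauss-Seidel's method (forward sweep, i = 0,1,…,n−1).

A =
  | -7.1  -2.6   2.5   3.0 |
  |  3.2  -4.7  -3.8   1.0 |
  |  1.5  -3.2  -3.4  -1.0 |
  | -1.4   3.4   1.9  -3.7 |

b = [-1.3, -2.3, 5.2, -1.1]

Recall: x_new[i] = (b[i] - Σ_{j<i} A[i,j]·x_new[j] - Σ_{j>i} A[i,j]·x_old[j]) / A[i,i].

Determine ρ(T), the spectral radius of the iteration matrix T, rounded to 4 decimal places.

Diagonal D = diag(-7.1, -4.7, -3.4, -3.7); L, U strict lower/upper.
Gauss-Seidel: T = -(D+L)⁻¹U, row 0 first, T[0,1] = -(-2.6)/(-7.1) = -0.3662; later rows by forward substitution.
  T[0,:] = [+0.0000 -0.3662 +0.3521 +0.4225]
  T[1,:] = [+0.0000 -0.2493 -0.5688 +0.5004]
  T[2,:] = [+0.0000 +0.0731 +0.6907 -0.5787]
  T[3,:] = [+0.0000 -0.0530 -0.3012 +0.0028]
|eigenvalues of T|: 0.8273, 0.1996, 0.1996, 0.0000.
spectral radius ρ = 0.8273; 0.8273 < 1: convergent.

0.8273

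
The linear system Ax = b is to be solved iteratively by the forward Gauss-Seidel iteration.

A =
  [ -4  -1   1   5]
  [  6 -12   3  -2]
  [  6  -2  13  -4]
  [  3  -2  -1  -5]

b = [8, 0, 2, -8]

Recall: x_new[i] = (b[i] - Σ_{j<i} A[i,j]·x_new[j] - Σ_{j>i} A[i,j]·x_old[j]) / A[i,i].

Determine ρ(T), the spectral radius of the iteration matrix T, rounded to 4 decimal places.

Split A = D + L + U, D = diag(-4, -12, 13, -5).
T_GS = -(D+L)⁻¹U: row 0 first, T[0,1] = -(-1)/(-4) = -0.2500; later rows by forward substitution.
  T[0,:] = [+0.0000 -0.2500 +0.2500 +1.2500]
  T[1,:] = [+0.0000 -0.1250 +0.3750 +0.4583]
  T[2,:] = [+0.0000 +0.0962 -0.0577 -0.1987]
  T[3,:] = [+0.0000 -0.1192 +0.0115 +0.6064]
|λ(T)| sorted: 0.5376, 0.2141, 0.1002, 0.0000.
ρ = 0.5376; 0.5376 < 1: convergent.

0.5376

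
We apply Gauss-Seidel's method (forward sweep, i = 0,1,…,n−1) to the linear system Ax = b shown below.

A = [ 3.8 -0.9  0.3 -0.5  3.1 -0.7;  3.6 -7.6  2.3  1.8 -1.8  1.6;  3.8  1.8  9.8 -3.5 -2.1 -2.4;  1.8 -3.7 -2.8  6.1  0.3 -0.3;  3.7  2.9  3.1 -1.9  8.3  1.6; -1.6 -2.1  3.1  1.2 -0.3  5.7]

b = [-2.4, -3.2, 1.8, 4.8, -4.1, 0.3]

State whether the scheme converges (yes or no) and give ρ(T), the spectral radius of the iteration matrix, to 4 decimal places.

yes, ρ = 0.8786

Write A = D+L+U with D = diag(3.8, -7.6, 9.8, 6.1, 8.3, 5.7).
GS T = -(D+L)⁻¹U: row 0 first, T[0,2] = -(0.3)/(3.8) = -0.0789; later rows by forward substitution.
  T[0,:] = [+0.0000, +0.2368, -0.0789, +0.1316, -0.8158, +0.1842]
  T[1,:] = [+0.0000, +0.1122, +0.2652, +0.2992, -0.6233, +0.2978]
  T[2,:] = [+0.0000, -0.1124, -0.0181, +0.2512, +0.6451, +0.1188]
  T[3,:] = [+0.0000, -0.0535, +0.1759, +0.2579, +0.1096, +0.2300]
  T[4,:] = [+0.0000, -0.1150, -0.0105, -0.1980, +0.3656, -0.3707]
  T[5,:] = [+0.0000, +0.1742, +0.0478, -0.0542, -0.8133, +0.0289]
|λ(T)| sorted: 0.8786, 0.3638, 0.2856, 0.0653, 0.0114, 0.0000.
ρ = 0.8786; 0.8786 < 1: convergent.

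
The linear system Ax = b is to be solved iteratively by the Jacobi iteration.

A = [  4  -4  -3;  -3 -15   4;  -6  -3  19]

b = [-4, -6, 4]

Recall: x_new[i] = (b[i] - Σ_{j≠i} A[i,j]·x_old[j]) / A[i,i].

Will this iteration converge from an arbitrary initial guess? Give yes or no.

A = D + L + U where D = diag(4, -15, 19).
T_J = -D⁻¹(L+U): T[2,1] = -(-3)/(19) = +0.1579; T[2,2] = 0.
  T[0,:] = [+0.0000, +1.0000, +0.7500]
  T[1,:] = [-0.2000, +0.0000, +0.2667]
  T[2,:] = [+0.3158, +0.1579, +0.0000]
|λ(T)| sorted: 0.4591, 0.3631, 0.3631.
ρ(T) = max|λ| = 0.4591; 0.4591 < 1, so it converges for any x₀.

yes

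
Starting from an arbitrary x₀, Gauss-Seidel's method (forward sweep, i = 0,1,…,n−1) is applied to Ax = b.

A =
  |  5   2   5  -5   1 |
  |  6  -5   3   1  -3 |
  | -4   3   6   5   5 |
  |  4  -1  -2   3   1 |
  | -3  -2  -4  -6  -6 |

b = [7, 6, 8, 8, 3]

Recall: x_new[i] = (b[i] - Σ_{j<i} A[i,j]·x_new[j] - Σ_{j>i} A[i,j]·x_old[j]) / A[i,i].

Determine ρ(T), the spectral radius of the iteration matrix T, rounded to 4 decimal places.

Split A = D + L + U, D = diag(5, -5, 6, 3, -6).
GS T = -(D+L)⁻¹U: row 0 first, T[0,2] = -(5)/(5) = -1.0000; later rows by forward substitution.
  T[0,:] = [+0.0000 -0.4000 -1.0000 +1.0000 -0.2000]
  T[1,:] = [+0.0000 -0.4800 -0.6000 +1.4000 -0.8400]
  T[2,:] = [+0.0000 -0.0267 -0.3667 -0.8667 -0.5467]
  T[3,:] = [+0.0000 +0.3556 +0.8889 -1.4444 -0.7111]
  T[4,:] = [+0.0000 +0.0222 +0.0556 +1.0556 +1.4556]
eigenvalue magnitudes: 1.1638, 0.9098, 0.5212, 0.0604, 0.0000.
ρ(T) = max|λ| = 1.1638; 1.1638 > 1 ⇒ diverges.

1.1638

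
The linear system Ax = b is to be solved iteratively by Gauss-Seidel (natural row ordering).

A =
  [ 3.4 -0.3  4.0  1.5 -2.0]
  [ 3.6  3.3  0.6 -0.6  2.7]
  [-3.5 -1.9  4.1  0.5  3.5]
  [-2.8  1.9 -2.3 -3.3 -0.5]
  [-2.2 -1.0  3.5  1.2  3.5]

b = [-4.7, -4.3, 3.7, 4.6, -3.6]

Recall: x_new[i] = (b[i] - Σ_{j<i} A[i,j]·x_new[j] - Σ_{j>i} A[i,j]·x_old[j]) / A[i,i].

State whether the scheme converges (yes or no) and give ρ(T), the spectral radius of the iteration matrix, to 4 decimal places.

no, ρ = 1.6949

Diagonal D = diag(3.4, 3.3, 4.1, -3.3, 3.5); L, U strict lower/upper.
GS T = -(D+L)⁻¹U: row 0 first, T[0,2] = -(4)/(3.4) = -1.1765; later rows by forward substitution.
  T[0,:] = [+0.0000 +0.0882 -1.1765 -0.4412 +0.5882]
  T[1,:] = [+0.0000 -0.0963 +1.1016 +0.6631 -1.4599]
  T[2,:] = [+0.0000 +0.0307 -0.4938 -0.1913 -1.0280]
  T[3,:] = [+0.0000 -0.1517 +1.9766 +0.8894 -0.7747]
  T[4,:] = [+0.0000 +0.0493 -0.6087 -0.2015 +1.2463]
|roots of det(T-λI)|: 1.6949, 0.4233, 0.2750, 0.0009, 0.0000.
ρ = 1.6949; 1.6949 > 1, so it fails to converge.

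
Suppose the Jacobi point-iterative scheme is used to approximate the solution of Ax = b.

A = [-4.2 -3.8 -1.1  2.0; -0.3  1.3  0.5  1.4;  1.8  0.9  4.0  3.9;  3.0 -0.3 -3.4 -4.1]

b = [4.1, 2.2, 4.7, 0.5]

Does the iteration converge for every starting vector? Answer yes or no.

no

Let D = diag(-4.2, 1.3, 4, -4.1); L, U the strict triangles.
Jacobi T = -D⁻¹(L+U): T[0,1] = -(-3.8)/(-4.2) = -0.9048; T[0,0] = 0.
  T[0,:] = [+0.0000, -0.9048, -0.2619, +0.4762]
  T[1,:] = [+0.2308, +0.0000, -0.3846, -1.0769]
  T[2,:] = [-0.4500, -0.2250, +0.0000, -0.9750]
  T[3,:] = [+0.7317, -0.0732, -0.8293, +0.0000]
|roots of det(T-λI)|: 1.3624, 0.8329, 0.4286, 0.4286.
spectral radius ρ = 1.3624; 1.3624 > 1, so it fails to converge.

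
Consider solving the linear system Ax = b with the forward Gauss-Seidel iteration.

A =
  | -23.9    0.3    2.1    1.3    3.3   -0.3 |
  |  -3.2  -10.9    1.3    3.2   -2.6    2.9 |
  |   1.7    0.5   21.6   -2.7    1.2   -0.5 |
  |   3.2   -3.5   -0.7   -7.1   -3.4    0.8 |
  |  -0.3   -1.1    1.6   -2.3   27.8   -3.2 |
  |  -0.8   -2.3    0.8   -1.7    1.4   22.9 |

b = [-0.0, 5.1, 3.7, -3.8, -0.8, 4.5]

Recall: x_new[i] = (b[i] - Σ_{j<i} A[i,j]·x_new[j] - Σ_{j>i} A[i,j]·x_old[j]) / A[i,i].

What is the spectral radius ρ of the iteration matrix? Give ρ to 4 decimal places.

0.1538

Let D = diag(-23.9, -10.9, 21.6, -7.1, 27.8, 22.9); L, U the strict triangles.
Gauss-Seidel: T = -(D+L)⁻¹U, row 0 first, T[0,5] = -(-0.3)/(-23.9) = -0.0126; later rows by forward substitution.
  T[0,:] = [+0.0000, +0.0126, +0.0879, +0.0544, +0.1381, -0.0126]
  T[1,:] = [+0.0000, -0.0037, +0.0935, +0.2776, -0.2791, +0.2697]
  T[2,:] = [+0.0000, -0.0009, -0.0091, +0.1143, -0.0600, +0.0179]
  T[3,:] = [+0.0000, +0.0076, -0.0056, -0.1236, -0.2732, -0.0277]
  T[4,:] = [+0.0000, +0.0007, +0.0047, -0.0052, -0.0287, +0.1223]
  T[5,:] = [+0.0000, +0.0006, +0.0121, +0.0169, -0.0396, +0.0165]
eigenvalue magnitudes: 0.1538, 0.0954, 0.0954, 0.0484, 0.0053, 0.0000.
ρ(T) = max|λ| = 0.1538; 0.1538 < 1 ⇒ converges.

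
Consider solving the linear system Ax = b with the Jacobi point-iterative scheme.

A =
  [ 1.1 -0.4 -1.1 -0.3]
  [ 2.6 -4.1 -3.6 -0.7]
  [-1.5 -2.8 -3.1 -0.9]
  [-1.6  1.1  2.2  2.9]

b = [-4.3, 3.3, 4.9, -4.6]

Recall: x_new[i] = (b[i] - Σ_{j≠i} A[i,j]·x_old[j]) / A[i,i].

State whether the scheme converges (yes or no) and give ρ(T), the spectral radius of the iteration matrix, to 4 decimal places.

no, ρ = 1.2889

Split A = D + L + U, D = diag(1.1, -4.1, -3.1, 2.9).
T_J = -D⁻¹(L+U): T[3,2] = -(2.2)/(2.9) = -0.7586; T[3,3] = 0.
  T[0,:] = [+0.0000 +0.3636 +1.0000 +0.2727]
  T[1,:] = [+0.6341 +0.0000 -0.8780 -0.1707]
  T[2,:] = [-0.4839 -0.9032 +0.0000 -0.2903]
  T[3,:] = [+0.5517 -0.3793 -0.7586 +0.0000]
|λ(T)| sorted: 1.2889, 0.6872, 0.6872, 0.1956.
spectral radius ρ = 1.2889; 1.2889 > 1: divergent.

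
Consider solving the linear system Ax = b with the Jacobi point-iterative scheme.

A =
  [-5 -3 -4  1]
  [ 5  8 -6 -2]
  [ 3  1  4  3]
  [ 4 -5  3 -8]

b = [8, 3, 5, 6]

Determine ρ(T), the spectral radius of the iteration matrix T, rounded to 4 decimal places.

A = D + L + U where D = diag(-5, 8, 4, -8).
Jacobi T = -D⁻¹(L+U): T[3,0] = -(4)/(-8) = +0.5000; T[3,3] = 0.
  T[0,:] = [+0.0000, -0.6000, -0.8000, +0.2000]
  T[1,:] = [-0.6250, +0.0000, +0.7500, +0.2500]
  T[2,:] = [-0.7500, -0.2500, +0.0000, -0.7500]
  T[3,:] = [+0.5000, -0.6250, +0.3750, +0.0000]
moduli |λ_i(T)| = 1.2528, 0.8720, 0.8720, 0.8087.
ρ = 1.2528; 1.2528 > 1: divergent.

1.2528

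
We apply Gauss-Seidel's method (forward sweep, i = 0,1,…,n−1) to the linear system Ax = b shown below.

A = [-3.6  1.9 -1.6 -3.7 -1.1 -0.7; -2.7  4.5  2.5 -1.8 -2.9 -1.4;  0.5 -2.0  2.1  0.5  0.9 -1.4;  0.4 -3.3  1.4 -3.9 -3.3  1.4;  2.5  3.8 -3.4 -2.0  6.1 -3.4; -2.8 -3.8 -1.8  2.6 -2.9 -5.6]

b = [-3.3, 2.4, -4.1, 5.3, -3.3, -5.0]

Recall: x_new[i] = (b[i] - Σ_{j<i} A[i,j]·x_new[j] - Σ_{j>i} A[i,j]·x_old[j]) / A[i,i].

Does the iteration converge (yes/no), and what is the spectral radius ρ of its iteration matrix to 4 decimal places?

no, ρ = 1.5028

A = D + L + U where D = diag(-3.6, 4.5, 2.1, -3.9, 6.1, -5.6).
GS T = -(D+L)⁻¹U: row 0 first, T[0,5] = -(-0.7)/(-3.6) = -0.1944; later rows by forward substitution.
  T[0,:] = [+0.0000 +0.5278 -0.4444 -1.0278 -0.3056 -0.1944]
  T[1,:] = [+0.0000 +0.3167 -0.8222 -0.2167 +0.4611 +0.1944]
  T[2,:] = [+0.0000 +0.1759 -0.6772 -0.1997 +0.0833 +0.8981]
  T[3,:] = [+0.0000 -0.1507 +0.4070 +0.0062 -1.2377 +0.4969]
  T[4,:] = [+0.0000 -0.3649 +0.4503 +0.4469 -0.5214 +1.1795]
  T[5,:] = [+0.0000 -0.4163 +0.9536 +0.4966 -0.4916 -0.7035]
|roots of det(T-λI)|: 1.5028, 0.9570, 0.9570, 0.1540, 0.0776, 0.0000.
ρ(T) = max|λ| = 1.5028; 1.5028 > 1 ⇒ diverges.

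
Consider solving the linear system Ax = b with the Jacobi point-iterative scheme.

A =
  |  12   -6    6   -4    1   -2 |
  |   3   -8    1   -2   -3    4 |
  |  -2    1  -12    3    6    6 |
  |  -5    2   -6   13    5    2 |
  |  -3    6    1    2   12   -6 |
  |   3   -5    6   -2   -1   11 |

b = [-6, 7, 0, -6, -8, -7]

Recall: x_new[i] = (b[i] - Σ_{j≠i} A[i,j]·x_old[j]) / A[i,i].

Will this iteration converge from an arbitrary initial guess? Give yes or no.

A = D + L + U where D = diag(12, -8, -12, 13, 12, 11).
Jacobi: T = -D⁻¹(L+U), T[4,1] = -(6)/(12) = -0.5000; T[4,4] = 0.
  T[0,:] = [+0.0000  +0.5000  -0.5000  +0.3333  -0.0833  +0.1667]
  T[1,:] = [+0.3750  +0.0000  +0.1250  -0.2500  -0.3750  +0.5000]
  T[2,:] = [-0.1667  +0.0833  +0.0000  +0.2500  +0.5000  +0.5000]
  T[3,:] = [+0.3846  -0.1538  +0.4615  +0.0000  -0.3846  -0.1538]
  T[4,:] = [+0.2500  -0.5000  -0.0833  -0.1667  +0.0000  +0.5000]
  T[5,:] = [-0.2727  +0.4545  -0.5455  +0.1818  +0.0909  +0.0000]
|λ(T)| sorted: 1.1877, 0.5680, 0.5281, 0.5281, 0.3544, 0.0287.
ρ(T) = max|λ| = 1.1877; 1.1877 > 1: divergent.

no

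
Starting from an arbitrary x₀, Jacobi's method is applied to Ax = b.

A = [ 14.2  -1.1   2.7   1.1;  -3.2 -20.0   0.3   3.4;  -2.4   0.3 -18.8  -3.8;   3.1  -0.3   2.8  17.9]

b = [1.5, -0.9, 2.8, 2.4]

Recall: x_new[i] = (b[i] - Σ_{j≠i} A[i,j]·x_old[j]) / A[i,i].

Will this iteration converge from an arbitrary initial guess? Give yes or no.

yes

Split A = D + L + U, D = diag(14.2, -20, -18.8, 17.9).
T_J = -D⁻¹(L+U): T[0,1] = -(-1.1)/(14.2) = +0.0775; T[0,0] = 0.
  T[0,:] = [+0.0000 +0.0775 -0.1901 -0.0775]
  T[1,:] = [-0.1600 +0.0000 +0.0150 +0.1700]
  T[2,:] = [-0.1277 +0.0160 +0.0000 -0.2021]
  T[3,:] = [-0.1732 +0.0168 -0.1564 +0.0000]
|eigenvalues of T|: 0.3146, 0.1263, 0.1263, 0.1157.
ρ(T) = max|λ| = 0.3146; 0.3146 < 1, so it converges for any x₀.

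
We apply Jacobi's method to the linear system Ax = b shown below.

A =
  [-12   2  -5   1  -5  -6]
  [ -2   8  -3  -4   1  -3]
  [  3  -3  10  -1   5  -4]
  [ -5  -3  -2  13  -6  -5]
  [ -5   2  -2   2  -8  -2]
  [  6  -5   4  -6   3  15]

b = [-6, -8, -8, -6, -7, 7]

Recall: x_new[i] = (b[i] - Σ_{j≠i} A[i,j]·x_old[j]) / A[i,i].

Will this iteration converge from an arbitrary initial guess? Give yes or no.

Let D = diag(-12, 8, 10, 13, -8, 15); L, U the strict triangles.
Jacobi T = -D⁻¹(L+U): T[1,2] = -(-3)/(8) = +0.3750; T[1,1] = 0.
  T[0,:] = [+0.0000  +0.1667  -0.4167  +0.0833  -0.4167  -0.5000]
  T[1,:] = [+0.2500  +0.0000  +0.3750  +0.5000  -0.1250  +0.3750]
  T[2,:] = [-0.3000  +0.3000  +0.0000  +0.1000  -0.5000  +0.4000]
  T[3,:] = [+0.3846  +0.2308  +0.1538  +0.0000  +0.4615  +0.3846]
  T[4,:] = [-0.6250  +0.2500  -0.2500  +0.2500  +0.0000  -0.2500]
  T[5,:] = [-0.4000  +0.3333  -0.2667  +0.4000  -0.2000  +0.0000]
|λ(T)| sorted: 1.2223, 0.7548, 0.5672, 0.4900, 0.2351, 0.2351.
ρ = 1.2223; 1.2223 > 1, so it fails to converge.

no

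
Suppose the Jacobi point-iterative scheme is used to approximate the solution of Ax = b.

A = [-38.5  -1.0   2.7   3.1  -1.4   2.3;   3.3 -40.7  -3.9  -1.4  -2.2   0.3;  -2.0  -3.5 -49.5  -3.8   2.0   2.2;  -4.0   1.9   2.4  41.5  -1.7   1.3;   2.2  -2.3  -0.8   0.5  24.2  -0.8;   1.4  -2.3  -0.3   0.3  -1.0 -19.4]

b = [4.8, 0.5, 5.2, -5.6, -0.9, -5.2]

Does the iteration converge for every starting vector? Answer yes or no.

Split A = D + L + U, D = diag(-38.5, -40.7, -49.5, 41.5, 24.2, -19.4).
Jacobi: T = -D⁻¹(L+U), T[5,2] = -(-0.3)/(-19.4) = -0.0155; T[5,5] = 0.
  T[0,:] = [+0.0000  -0.0260  +0.0701  +0.0805  -0.0364  +0.0597]
  T[1,:] = [+0.0811  +0.0000  -0.0958  -0.0344  -0.0541  +0.0074]
  T[2,:] = [-0.0404  -0.0707  +0.0000  -0.0768  +0.0404  +0.0444]
  T[3,:] = [+0.0964  -0.0458  -0.0578  +0.0000  +0.0410  -0.0313]
  T[4,:] = [-0.0909  +0.0950  +0.0331  -0.0207  +0.0000  +0.0331]
  T[5,:] = [+0.0722  -0.1186  -0.0155  +0.0155  -0.0515  +0.0000]
|roots of det(T-λI)|: 0.1844, 0.1160, 0.1160, 0.0650, 0.0650, 0.0048.
spectral radius ρ = 0.1844; 0.1844 < 1, so it converges for any x₀.

yes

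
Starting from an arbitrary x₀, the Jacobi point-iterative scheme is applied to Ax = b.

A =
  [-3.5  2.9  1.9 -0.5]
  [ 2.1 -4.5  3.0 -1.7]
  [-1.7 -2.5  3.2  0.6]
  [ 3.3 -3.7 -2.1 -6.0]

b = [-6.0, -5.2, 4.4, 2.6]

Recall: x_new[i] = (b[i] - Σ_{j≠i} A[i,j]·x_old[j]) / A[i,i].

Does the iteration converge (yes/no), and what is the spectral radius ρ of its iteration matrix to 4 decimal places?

Write A = D+L+U with D = diag(-3.5, -4.5, 3.2, -6).
Jacobi T = -D⁻¹(L+U): T[3,2] = -(-2.1)/(-6) = -0.3500; T[3,3] = 0.
  T[0,:] = [+0.0000  +0.8286  +0.5429  -0.1429]
  T[1,:] = [+0.4667  +0.0000  +0.6667  -0.3778]
  T[2,:] = [+0.5312  +0.7812  +0.0000  -0.1875]
  T[3,:] = [+0.5500  -0.6167  -0.3500  +0.0000]
eigenvalue magnitudes: 1.3292, 0.8611, 0.5612, 0.0931.
ρ = 1.3292; 1.3292 > 1, so it fails to converge.

no, ρ = 1.3292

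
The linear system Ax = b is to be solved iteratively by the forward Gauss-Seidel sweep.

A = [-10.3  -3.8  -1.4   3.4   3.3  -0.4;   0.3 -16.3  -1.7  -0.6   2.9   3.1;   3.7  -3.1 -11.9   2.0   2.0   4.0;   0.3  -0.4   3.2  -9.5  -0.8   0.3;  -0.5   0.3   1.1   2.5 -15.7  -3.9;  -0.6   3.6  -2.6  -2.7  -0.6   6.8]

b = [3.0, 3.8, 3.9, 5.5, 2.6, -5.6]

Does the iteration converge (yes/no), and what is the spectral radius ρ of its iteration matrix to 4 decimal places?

yes, ρ = 0.2695

Write A = D+L+U with D = diag(-10.3, -16.3, -11.9, -9.5, -15.7, 6.8).
T_GS = -(D+L)⁻¹U: row 0 first, T[0,1] = -(-3.8)/(-10.3) = -0.3689; later rows by forward substitution.
  T[0,:] = [+0.0000, -0.3689, -0.1359, +0.3301, +0.3204, -0.0388]
  T[1,:] = [+0.0000, -0.0068, -0.1068, -0.0307, +0.1838, +0.1895]
  T[2,:] = [+0.0000, -0.1129, -0.0144, +0.2787, +0.2198, +0.2747]
  T[3,:] = [+0.0000, -0.0494, -0.0047, +0.1056, -0.0078, +0.1149]
  T[4,:] = [+0.0000, -0.0042, +0.0005, +0.0252, +0.0075, -0.2060]
  T[5,:] = [+0.0000, -0.0921, +0.0372, +0.1961, +0.0126, +0.0287]
|λ(T)| sorted: 0.2695, 0.1230, 0.1230, 0.0541, 0.0541, 0.0000.
spectral radius ρ = 0.2695; 0.2695 < 1, so it converges for any x₀.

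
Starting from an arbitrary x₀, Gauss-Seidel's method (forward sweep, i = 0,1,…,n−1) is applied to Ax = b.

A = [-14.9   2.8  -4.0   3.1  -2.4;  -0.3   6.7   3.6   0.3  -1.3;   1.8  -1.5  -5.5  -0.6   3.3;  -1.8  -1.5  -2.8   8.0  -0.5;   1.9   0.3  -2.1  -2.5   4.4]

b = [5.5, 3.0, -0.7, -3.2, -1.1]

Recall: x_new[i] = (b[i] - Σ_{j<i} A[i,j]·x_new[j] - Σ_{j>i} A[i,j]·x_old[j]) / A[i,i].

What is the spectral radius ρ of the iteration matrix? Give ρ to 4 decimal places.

0.5287

Split A = D + L + U, D = diag(-14.9, 6.7, -5.5, 8, 4.4).
T_GS = -(D+L)⁻¹U: row 0 first, T[0,3] = -(3.1)/(-14.9) = +0.2081; later rows by forward substitution.
  T[0,:] = [+0.0000 +0.1879 -0.2685 +0.2081 -0.1611]
  T[1,:] = [+0.0000 +0.0084 -0.5493 -0.0355 +0.1868]
  T[2,:] = [+0.0000 +0.0592 +0.0620 -0.0313 +0.4963]
  T[3,:] = [+0.0000 +0.0646 -0.1417 +0.0292 +0.2350]
  T[4,:] = [+0.0000 -0.0168 +0.1024 -0.0858 +0.4272]
eigenvalue magnitudes: 0.5287, 0.2216, 0.2216, 0.0115, 0.0000.
ρ(T) = max|λ| = 0.5287; 0.5287 < 1: convergent.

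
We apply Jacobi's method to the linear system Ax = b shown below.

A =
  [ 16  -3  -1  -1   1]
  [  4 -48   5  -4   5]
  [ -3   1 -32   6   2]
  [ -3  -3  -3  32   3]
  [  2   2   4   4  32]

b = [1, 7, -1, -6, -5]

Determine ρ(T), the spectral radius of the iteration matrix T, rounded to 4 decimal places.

Diagonal D = diag(16, -48, -32, 32, 32); L, U strict lower/upper.
Jacobi T = -D⁻¹(L+U): T[2,1] = -(1)/(-32) = +0.0312; T[2,2] = 0.
  T[0,:] = [+0.0000, +0.1875, +0.0625, +0.0625, -0.0625]
  T[1,:] = [+0.0833, +0.0000, +0.1042, -0.0833, +0.1042]
  T[2,:] = [-0.0938, +0.0312, +0.0000, +0.1875, +0.0625]
  T[3,:] = [+0.0938, +0.0938, +0.0938, +0.0000, -0.0938]
  T[4,:] = [-0.0625, -0.0625, -0.1250, -0.1250, +0.0000]
|roots of det(T-λI)|: 0.1886, 0.1421, 0.1421, 0.0650, 0.0077.
ρ(T) = max|λ| = 0.1886; 0.1886 < 1, so it converges for any x₀.

0.1886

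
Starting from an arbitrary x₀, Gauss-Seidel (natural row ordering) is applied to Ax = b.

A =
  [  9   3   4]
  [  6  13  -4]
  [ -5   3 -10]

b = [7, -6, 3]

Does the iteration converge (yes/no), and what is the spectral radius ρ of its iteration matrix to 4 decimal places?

yes, ρ = 0.6135

Write A = D+L+U with D = diag(9, 13, -10).
Gauss-Seidel: T = -(D+L)⁻¹U, row 0 first, T[0,2] = -(4)/(9) = -0.4444; later rows by forward substitution.
  T[0,:] = [+0.0000, -0.3333, -0.4444]
  T[1,:] = [+0.0000, +0.1538, +0.5128]
  T[2,:] = [+0.0000, +0.2128, +0.3761]
|roots of det(T-λI)|: 0.6135, 0.0836, 0.0000.
ρ(T) = max|λ| = 0.6135; 0.6135 < 1, so it converges for any x₀.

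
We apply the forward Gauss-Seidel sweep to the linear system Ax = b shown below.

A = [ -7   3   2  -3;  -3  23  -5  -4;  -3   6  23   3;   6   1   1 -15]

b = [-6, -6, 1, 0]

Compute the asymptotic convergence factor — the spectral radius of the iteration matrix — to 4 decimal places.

0.2606

A = D + L + U where D = diag(-7, 23, 23, -15).
T_GS = -(D+L)⁻¹U: row 0 first, T[0,1] = -(3)/(-7) = +0.4286; later rows by forward substitution.
  T[0,:] = [+0.0000  +0.4286  +0.2857  -0.4286]
  T[1,:] = [+0.0000  +0.0559  +0.2547  +0.1180]
  T[2,:] = [+0.0000  +0.0413  -0.0292  -0.2171]
  T[3,:] = [+0.0000  +0.1779  +0.1293  -0.1780]
eigenvalue magnitudes: 0.2606, 0.1366, 0.1366, 0.0000.
ρ = 0.2606; 0.2606 < 1: convergent.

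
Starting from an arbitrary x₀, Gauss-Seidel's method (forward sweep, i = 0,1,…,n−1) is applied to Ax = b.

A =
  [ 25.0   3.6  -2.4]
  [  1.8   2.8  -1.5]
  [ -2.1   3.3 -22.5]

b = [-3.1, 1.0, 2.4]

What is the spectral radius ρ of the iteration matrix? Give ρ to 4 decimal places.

Write A = D+L+U with D = diag(25, 2.8, -22.5).
GS T = -(D+L)⁻¹U: row 0 first, T[0,2] = -(-2.4)/(25) = +0.0960; later rows by forward substitution.
  T[0,:] = [+0.0000 -0.1440 +0.0960]
  T[1,:] = [+0.0000 +0.0926 +0.4740]
  T[2,:] = [+0.0000 +0.0270 +0.0606]
|eigenvalues of T|: 0.1909, 0.0377, 0.0000.
ρ(T) = max|λ| = 0.1909; 0.1909 < 1: convergent.

0.1909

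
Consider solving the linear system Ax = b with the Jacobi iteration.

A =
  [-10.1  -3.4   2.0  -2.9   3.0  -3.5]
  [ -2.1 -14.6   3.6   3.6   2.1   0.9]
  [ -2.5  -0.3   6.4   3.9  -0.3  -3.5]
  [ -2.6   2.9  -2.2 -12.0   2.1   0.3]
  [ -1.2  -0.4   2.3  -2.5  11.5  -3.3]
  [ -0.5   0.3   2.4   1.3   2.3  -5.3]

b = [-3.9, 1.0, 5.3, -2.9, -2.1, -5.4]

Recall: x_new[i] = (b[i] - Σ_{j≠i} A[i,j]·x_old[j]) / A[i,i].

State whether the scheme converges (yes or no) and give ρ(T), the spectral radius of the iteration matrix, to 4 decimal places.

A = D + L + U where D = diag(-10.1, -14.6, 6.4, -12, 11.5, -5.3).
Jacobi T = -D⁻¹(L+U): T[1,2] = -(3.6)/(-14.6) = +0.2466; T[1,1] = 0.
  T[0,:] = [+0.0000  -0.3366  +0.1980  -0.2871  +0.2970  -0.3465]
  T[1,:] = [-0.1438  +0.0000  +0.2466  +0.2466  +0.1438  +0.0616]
  T[2,:] = [+0.3906  +0.0469  +0.0000  -0.6094  +0.0469  +0.5469]
  T[3,:] = [-0.2167  +0.2417  -0.1833  +0.0000  +0.1750  +0.0250]
  T[4,:] = [+0.1043  +0.0348  -0.2000  +0.2174  +0.0000  +0.2870]
  T[5,:] = [-0.0943  +0.0566  +0.4528  +0.2453  +0.4340  +0.0000]
eigenvalue magnitudes: 0.8787, 0.5815, 0.5152, 0.4421, 0.3397, 0.1156.
ρ(T) = max|λ| = 0.8787; 0.8787 < 1, so it converges for any x₀.

yes, ρ = 0.8787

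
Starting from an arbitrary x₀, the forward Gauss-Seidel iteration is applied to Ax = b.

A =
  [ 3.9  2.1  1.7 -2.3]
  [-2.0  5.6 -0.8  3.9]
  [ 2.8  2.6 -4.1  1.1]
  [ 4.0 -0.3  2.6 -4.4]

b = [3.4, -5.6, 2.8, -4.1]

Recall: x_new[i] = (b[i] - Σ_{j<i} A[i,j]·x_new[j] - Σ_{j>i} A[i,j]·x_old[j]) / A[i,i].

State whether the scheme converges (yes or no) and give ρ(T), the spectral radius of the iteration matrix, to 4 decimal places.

yes, ρ = 0.8493

A = D + L + U where D = diag(3.9, 5.6, -4.1, -4.4).
Gauss-Seidel: T = -(D+L)⁻¹U, row 0 first, T[0,1] = -(2.1)/(3.9) = -0.5385; later rows by forward substitution.
  T[0,:] = [+0.0000  -0.5385  -0.4359  +0.5897]
  T[1,:] = [+0.0000  -0.1923  -0.0128  -0.4858]
  T[2,:] = [+0.0000  -0.4897  -0.3058  +0.3630]
  T[3,:] = [+0.0000  -0.7658  -0.5761  +0.7837]
moduli |λ_i(T)| = 0.8493, 0.6004, 0.0368, 0.0000.
ρ(T) = max|λ| = 0.8493; 0.8493 < 1 ⇒ converges.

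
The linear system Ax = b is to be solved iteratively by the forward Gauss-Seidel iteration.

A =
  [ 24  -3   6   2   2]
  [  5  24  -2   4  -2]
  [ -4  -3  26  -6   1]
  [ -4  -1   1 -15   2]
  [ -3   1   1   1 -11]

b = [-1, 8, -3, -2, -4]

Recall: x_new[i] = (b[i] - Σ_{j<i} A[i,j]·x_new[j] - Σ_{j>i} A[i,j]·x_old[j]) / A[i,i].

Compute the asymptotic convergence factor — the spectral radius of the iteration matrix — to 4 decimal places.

Diagonal D = diag(24, 24, 26, -15, -11); L, U strict lower/upper.
Gauss-Seidel: T = -(D+L)⁻¹U, row 0 first, T[0,3] = -(2)/(24) = -0.0833; later rows by forward substitution.
  T[0,:] = [+0.0000 +0.1250 -0.2500 -0.0833 -0.0833]
  T[1,:] = [+0.0000 -0.0260 +0.1354 -0.1493 +0.1007]
  T[2,:] = [+0.0000 +0.0162 -0.0228 +0.2007 -0.0397]
  T[3,:] = [+0.0000 -0.0305 +0.0561 +0.0456 +0.1462]
  T[4,:] = [+0.0000 -0.0378 +0.0835 +0.0315 +0.0416]
|eigenvalues of T|: 0.1860, 0.1248, 0.1248, 0.0302, 0.0000.
spectral radius ρ = 0.1860; 0.1860 < 1 ⇒ converges.

0.1860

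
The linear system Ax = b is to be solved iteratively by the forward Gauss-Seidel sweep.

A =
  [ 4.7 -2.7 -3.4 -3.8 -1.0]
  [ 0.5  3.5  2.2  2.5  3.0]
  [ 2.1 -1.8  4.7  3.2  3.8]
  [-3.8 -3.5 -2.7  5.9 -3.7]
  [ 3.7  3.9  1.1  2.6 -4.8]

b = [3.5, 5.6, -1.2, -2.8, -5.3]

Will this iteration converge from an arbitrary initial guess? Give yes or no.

Diagonal D = diag(4.7, 3.5, 4.7, 5.9, -4.8); L, U strict lower/upper.
T_GS = -(D+L)⁻¹U: row 0 first, T[0,2] = -(-3.4)/(4.7) = +0.7234; later rows by forward substitution.
  T[0,:] = [+0.0000 +0.5745 +0.7234 +0.8085 +0.2128]
  T[1,:] = [+0.0000 -0.0821 -0.7319 -0.8298 -0.8875]
  T[2,:] = [+0.0000 -0.2881 -0.6035 -1.3599 -1.2435]
  T[3,:] = [+0.0000 +0.1895 -0.2445 -0.5938 -0.3314]
  T[4,:] = [+0.0000 +0.4127 -0.3078 -0.6843 -1.0216]
|eigenvalues of T|: 1.4319, 0.8878, 0.3152, 0.2966, 0.0000.
ρ(T) = max|λ| = 1.4319; 1.4319 > 1: divergent.

no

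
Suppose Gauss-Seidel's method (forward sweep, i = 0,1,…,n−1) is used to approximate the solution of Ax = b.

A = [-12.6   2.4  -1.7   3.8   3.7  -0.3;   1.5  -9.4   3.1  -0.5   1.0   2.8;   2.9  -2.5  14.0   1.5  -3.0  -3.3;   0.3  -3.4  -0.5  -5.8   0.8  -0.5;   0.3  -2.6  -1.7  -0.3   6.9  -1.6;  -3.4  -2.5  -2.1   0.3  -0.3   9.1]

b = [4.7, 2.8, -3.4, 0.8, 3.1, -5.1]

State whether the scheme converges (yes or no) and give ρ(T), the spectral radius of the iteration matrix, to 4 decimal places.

Let D = diag(-12.6, -9.4, 14, -5.8, 6.9, 9.1); L, U the strict triangles.
GS T = -(D+L)⁻¹U: row 0 first, T[0,2] = -(-1.7)/(-12.6) = -0.1349; later rows by forward substitution.
  T[0,:] = [+0.0000 +0.1905 -0.1349 +0.3016 +0.2937 -0.0238]
  T[1,:] = [+0.0000 +0.0304 +0.3083 -0.0051 +0.1532 +0.2941]
  T[2,:] = [+0.0000 -0.0340 +0.0830 -0.1705 +0.1808 +0.2932]
  T[3,:] = [+0.0000 -0.0050 -0.1948 +0.0333 +0.0477 -0.2851]
  T[4,:] = [+0.0000 -0.0054 +0.1340 -0.0556 +0.0916 +0.4036]
  T[5,:] = [+0.0000 +0.0717 +0.0643 +0.0690 +0.1950 +0.1622]
moduli |λ_i(T)| = 0.5626, 0.1513, 0.1108, 0.1108, 0.0769, 0.0000.
spectral radius ρ = 0.5626; 0.5626 < 1 ⇒ converges.

yes, ρ = 0.5626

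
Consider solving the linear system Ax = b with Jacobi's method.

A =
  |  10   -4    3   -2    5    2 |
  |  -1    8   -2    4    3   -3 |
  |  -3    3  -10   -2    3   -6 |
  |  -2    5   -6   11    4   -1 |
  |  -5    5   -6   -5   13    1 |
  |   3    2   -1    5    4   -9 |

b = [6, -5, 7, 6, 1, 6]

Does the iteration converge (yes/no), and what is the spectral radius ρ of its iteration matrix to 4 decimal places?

no, ρ = 1.1840

Diagonal D = diag(10, 8, -10, 11, 13, -9); L, U strict lower/upper.
Jacobi: T = -D⁻¹(L+U), T[2,3] = -(-2)/(-10) = -0.2000; T[2,2] = 0.
  T[0,:] = [+0.0000  +0.4000  -0.3000  +0.2000  -0.5000  -0.2000]
  T[1,:] = [+0.1250  +0.0000  +0.2500  -0.5000  -0.3750  +0.3750]
  T[2,:] = [-0.3000  +0.3000  +0.0000  -0.2000  +0.3000  -0.6000]
  T[3,:] = [+0.1818  -0.4545  +0.5455  +0.0000  -0.3636  +0.0909]
  T[4,:] = [+0.3846  -0.3846  +0.4615  +0.3846  +0.0000  -0.0769]
  T[5,:] = [+0.3333  +0.2222  -0.1111  +0.5556  +0.4444  +0.0000]
|roots of det(T-λI)|: 1.1840, 0.7158, 0.7158, 0.5874, 0.1746, 0.1746.
spectral radius ρ = 1.1840; 1.1840 > 1, so it fails to converge.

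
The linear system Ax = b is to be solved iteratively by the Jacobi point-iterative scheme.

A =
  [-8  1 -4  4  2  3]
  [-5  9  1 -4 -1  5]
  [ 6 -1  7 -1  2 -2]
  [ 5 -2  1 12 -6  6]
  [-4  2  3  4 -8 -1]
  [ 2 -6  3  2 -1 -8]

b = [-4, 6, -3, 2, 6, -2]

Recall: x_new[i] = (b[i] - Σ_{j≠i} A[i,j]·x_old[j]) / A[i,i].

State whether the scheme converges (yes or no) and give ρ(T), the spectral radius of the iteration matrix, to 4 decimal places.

Split A = D + L + U, D = diag(-8, 9, 7, 12, -8, -8).
Jacobi: T = -D⁻¹(L+U), T[4,3] = -(4)/(-8) = +0.5000; T[4,4] = 0.
  T[0,:] = [+0.0000 +0.1250 -0.5000 +0.5000 +0.2500 +0.3750]
  T[1,:] = [+0.5556 +0.0000 -0.1111 +0.4444 +0.1111 -0.5556]
  T[2,:] = [-0.8571 +0.1429 +0.0000 +0.1429 -0.2857 +0.2857]
  T[3,:] = [-0.4167 +0.1667 -0.0833 +0.0000 +0.5000 -0.5000]
  T[4,:] = [-0.5000 +0.2500 +0.3750 +0.5000 +0.0000 -0.1250]
  T[5,:] = [+0.2500 -0.7500 +0.3750 +0.2500 -0.1250 +0.0000]
eigenvalue magnitudes: 1.1512, 0.9591, 0.7268, 0.7268, 0.4854, 0.4854.
ρ(T) = max|λ| = 1.1512; 1.1512 > 1 ⇒ diverges.

no, ρ = 1.1512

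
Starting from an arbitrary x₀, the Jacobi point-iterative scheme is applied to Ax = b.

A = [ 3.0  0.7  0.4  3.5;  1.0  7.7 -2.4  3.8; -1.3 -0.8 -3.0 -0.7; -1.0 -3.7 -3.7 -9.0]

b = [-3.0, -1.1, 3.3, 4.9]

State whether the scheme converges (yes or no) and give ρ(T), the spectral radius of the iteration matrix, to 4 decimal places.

Let D = diag(3, 7.7, -3, -9); L, U the strict triangles.
Jacobi: T = -D⁻¹(L+U), T[3,0] = -(-1)/(-9) = -0.1111; T[3,3] = 0.
  T[0,:] = [+0.0000 -0.2333 -0.1333 -1.1667]
  T[1,:] = [-0.1299 +0.0000 +0.3117 -0.4935]
  T[2,:] = [-0.4333 -0.2667 +0.0000 -0.2333]
  T[3,:] = [-0.1111 -0.4111 -0.4111 +0.0000]
|eigenvalues of T|: 0.8517, 0.6157, 0.6157, 0.0923.
ρ = 0.8517; 0.8517 < 1, so it converges for any x₀.

yes, ρ = 0.8517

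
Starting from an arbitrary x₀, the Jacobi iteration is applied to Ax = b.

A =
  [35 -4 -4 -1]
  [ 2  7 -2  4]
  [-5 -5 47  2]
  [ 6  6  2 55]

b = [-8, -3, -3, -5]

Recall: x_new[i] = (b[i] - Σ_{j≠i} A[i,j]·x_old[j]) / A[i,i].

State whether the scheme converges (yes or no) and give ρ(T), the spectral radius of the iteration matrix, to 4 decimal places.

yes, ρ = 0.3314

Diagonal D = diag(35, 7, 47, 55); L, U strict lower/upper.
T_J = -D⁻¹(L+U): T[3,0] = -(6)/(55) = -0.1091; T[3,3] = 0.
  T[0,:] = [+0.0000  +0.1143  +0.1143  +0.0286]
  T[1,:] = [-0.2857  +0.0000  +0.2857  -0.5714]
  T[2,:] = [+0.1064  +0.1064  +0.0000  -0.0426]
  T[3,:] = [-0.1091  -0.1091  -0.0364  +0.0000]
eigenvalue magnitudes: 0.3314, 0.1696, 0.1696, 0.0351.
spectral radius ρ = 0.3314; 0.3314 < 1, so it converges for any x₀.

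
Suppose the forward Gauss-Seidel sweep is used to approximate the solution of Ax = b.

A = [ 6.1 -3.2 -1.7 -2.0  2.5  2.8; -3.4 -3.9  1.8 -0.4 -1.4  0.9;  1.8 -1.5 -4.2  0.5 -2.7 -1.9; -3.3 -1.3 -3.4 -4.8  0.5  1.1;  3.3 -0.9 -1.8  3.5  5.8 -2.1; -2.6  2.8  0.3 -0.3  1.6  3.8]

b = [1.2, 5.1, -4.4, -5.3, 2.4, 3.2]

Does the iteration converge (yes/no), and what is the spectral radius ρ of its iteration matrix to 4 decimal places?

no, ρ = 1.6789

Let D = diag(6.1, -3.9, -4.2, -4.8, 5.8, 3.8); L, U the strict triangles.
GS T = -(D+L)⁻¹U: row 0 first, T[0,1] = -(-3.2)/(6.1) = +0.5246; later rows by forward substitution.
  T[0,:] = [+0.0000 +0.5246 +0.2787 +0.3279 -0.4098 -0.4590]
  T[1,:] = [+0.0000 -0.4573 +0.2186 -0.3884 -0.0017 +0.6309]
  T[2,:] = [+0.0000 +0.3882 +0.0414 +0.3983 -0.8179 -0.8744]
  T[3,:] = [+0.0000 -0.5117 -0.2801 -0.4023 +0.9657 +0.9933]
  T[4,:] = [+0.0000 +0.0598 +0.0572 +0.1196 -0.6037 -0.1496]
  T[5,:] = [+0.0000 +0.5997 -0.0198 +0.3970 +0.1158 -0.5685]
eigenvalue magnitudes: 1.6789, 0.5230, 0.1303, 0.1303, 0.0499, 0.0000.
ρ = 1.6789; 1.6789 > 1: divergent.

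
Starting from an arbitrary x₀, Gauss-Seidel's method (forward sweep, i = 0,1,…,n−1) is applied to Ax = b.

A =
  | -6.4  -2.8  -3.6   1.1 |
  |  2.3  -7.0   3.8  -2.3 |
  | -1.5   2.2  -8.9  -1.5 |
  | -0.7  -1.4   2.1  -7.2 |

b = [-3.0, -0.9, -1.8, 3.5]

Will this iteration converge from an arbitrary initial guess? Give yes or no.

Diagonal D = diag(-6.4, -7, -8.9, -7.2); L, U strict lower/upper.
T_GS = -(D+L)⁻¹U: row 0 first, T[0,1] = -(-2.8)/(-6.4) = -0.4375; later rows by forward substitution.
  T[0,:] = [+0.0000  -0.4375  -0.5625  +0.1719]
  T[1,:] = [+0.0000  -0.1437  +0.3580  -0.2721]
  T[2,:] = [+0.0000  +0.0382  +0.1833  -0.2648]
  T[3,:] = [+0.0000  +0.0816  +0.0385  -0.0410]
|eigenvalues of T|: 0.1773, 0.1481, 0.1481, 0.0000.
spectral radius ρ = 0.1773; 0.1773 < 1 ⇒ converges.

yes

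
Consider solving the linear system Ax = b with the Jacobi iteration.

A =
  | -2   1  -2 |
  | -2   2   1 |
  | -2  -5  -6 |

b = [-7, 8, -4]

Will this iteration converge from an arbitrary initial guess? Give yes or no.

Split A = D + L + U, D = diag(-2, 2, -6).
Jacobi T = -D⁻¹(L+U): T[1,0] = -(-2)/(2) = +1.0000; T[1,1] = 0.
  T[0,:] = [+0.0000  +0.5000  -1.0000]
  T[1,:] = [+1.0000  +0.0000  -0.5000]
  T[2,:] = [-0.3333  -0.8333  +0.0000]
|roots of det(T-λI)|: 1.3830, 0.8141, 0.8141.
ρ(T) = max|λ| = 1.3830; 1.3830 > 1, so it fails to converge.

no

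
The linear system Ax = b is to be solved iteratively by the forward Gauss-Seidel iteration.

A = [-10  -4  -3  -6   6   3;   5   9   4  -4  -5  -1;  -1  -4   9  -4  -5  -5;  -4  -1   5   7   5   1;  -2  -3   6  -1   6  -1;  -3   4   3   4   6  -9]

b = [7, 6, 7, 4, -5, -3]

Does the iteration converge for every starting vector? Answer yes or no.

Let D = diag(-10, 9, 9, 7, 6, -9); L, U the strict triangles.
GS T = -(D+L)⁻¹U: row 0 first, T[0,2] = -(-3)/(-10) = -0.3000; later rows by forward substitution.
  T[0,:] = [+0.0000  -0.4000  -0.3000  -0.6000  +0.6000  +0.3000]
  T[1,:] = [+0.0000  +0.2222  -0.2778  +0.7778  +0.2222  -0.0556]
  T[2,:] = [+0.0000  +0.0543  -0.1568  +0.7235  +0.7210  +0.5642]
  T[3,:] = [+0.0000  -0.2356  -0.0991  -0.7485  -0.8547  -0.3824]
  T[4,:] = [+0.0000  -0.1158  -0.0986  -0.6593  -0.5523  -0.3890]
  T[5,:] = [+0.0000  +0.0683  -0.1855  +0.0146  -0.6090  -0.3659]
|roots of det(T-λI)|: 1.2283, 0.4677, 0.1864, 0.1711, 0.1711, 0.0000.
ρ(T) = max|λ| = 1.2283; 1.2283 > 1: divergent.

no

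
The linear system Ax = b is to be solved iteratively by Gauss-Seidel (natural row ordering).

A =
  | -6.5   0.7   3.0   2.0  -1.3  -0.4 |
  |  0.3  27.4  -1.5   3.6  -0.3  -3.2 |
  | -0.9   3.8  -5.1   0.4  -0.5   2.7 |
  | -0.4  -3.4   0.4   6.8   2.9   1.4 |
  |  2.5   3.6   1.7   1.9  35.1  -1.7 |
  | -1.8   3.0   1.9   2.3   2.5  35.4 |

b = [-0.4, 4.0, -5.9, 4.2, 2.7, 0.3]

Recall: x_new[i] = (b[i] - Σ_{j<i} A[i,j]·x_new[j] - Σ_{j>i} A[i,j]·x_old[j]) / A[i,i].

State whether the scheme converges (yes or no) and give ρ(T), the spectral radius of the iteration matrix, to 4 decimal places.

yes, ρ = 0.1640

Split A = D + L + U, D = diag(-6.5, 27.4, -5.1, 6.8, 35.1, 35.4).
T_GS = -(D+L)⁻¹U: row 0 first, T[0,1] = -(0.7)/(-6.5) = +0.1077; later rows by forward substitution.
  T[0,:] = [+0.0000, +0.1077, +0.4615, +0.3077, -0.2000, -0.0615]
  T[1,:] = [+0.0000, -0.0012, +0.0497, -0.1348, +0.0131, +0.1175]
  T[2,:] = [+0.0000, -0.0199, -0.0444, -0.0763, -0.0530, +0.6278]
  T[3,:] = [+0.0000, +0.0069, +0.0546, -0.0448, -0.4286, -0.1877]
  T[4,:] = [+0.0000, -0.0070, -0.0388, -0.0020, +0.0387, +0.0205]
  T[5,:] = [+0.0000, +0.0067, +0.0208, +0.0342, +0.0167, -0.0360]
|roots of det(T-λI)|: 0.1640, 0.1106, 0.1106, 0.1100, 0.0022, 0.0000.
spectral radius ρ = 0.1640; 0.1640 < 1 ⇒ converges.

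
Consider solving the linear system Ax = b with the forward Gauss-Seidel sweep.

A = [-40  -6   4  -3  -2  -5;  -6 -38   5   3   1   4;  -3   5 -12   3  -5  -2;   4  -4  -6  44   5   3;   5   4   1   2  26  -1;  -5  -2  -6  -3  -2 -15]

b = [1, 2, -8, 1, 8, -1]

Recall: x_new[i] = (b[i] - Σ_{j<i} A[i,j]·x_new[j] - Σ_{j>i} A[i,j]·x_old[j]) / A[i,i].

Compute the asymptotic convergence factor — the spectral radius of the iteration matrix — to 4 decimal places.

0.2976

Split A = D + L + U, D = diag(-40, -38, -12, 44, 26, -15).
GS T = -(D+L)⁻¹U: row 0 first, T[0,3] = -(-3)/(-40) = -0.0750; later rows by forward substitution.
  T[0,:] = [+0.0000  -0.1500  +0.1000  -0.0750  -0.0500  -0.1250]
  T[1,:] = [+0.0000  +0.0237  +0.1158  +0.0908  +0.0342  +0.1250]
  T[2,:] = [+0.0000  +0.0474  +0.0232  +0.3066  -0.3899  -0.0833]
  T[3,:] = [+0.0000  +0.0222  +0.0046  +0.0569  -0.1592  -0.0568]
  T[4,:] = [+0.0000  +0.0217  -0.0383  -0.0157  +0.0316  +0.0508]
  T[5,:] = [+0.0000  +0.0206  -0.0539  -0.1190  +0.1957  +0.0629]
moduli |λ_i(T)| = 0.2976, 0.0989, 0.0915, 0.0915, 0.0291, 0.0000.
ρ = 0.2976; 0.2976 < 1, so it converges for any x₀.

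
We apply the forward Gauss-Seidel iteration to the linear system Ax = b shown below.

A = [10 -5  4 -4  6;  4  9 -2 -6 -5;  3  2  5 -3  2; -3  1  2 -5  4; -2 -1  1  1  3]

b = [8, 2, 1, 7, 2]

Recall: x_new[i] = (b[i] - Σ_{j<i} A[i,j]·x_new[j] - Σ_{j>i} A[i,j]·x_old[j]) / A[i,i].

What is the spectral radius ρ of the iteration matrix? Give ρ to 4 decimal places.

Let D = diag(10, 9, 5, -5, 3); L, U the strict triangles.
Gauss-Seidel: T = -(D+L)⁻¹U, row 0 first, T[0,4] = -(6)/(10) = -0.6000; later rows by forward substitution.
  T[0,:] = [+0.0000 +0.5000 -0.4000 +0.4000 -0.6000]
  T[1,:] = [+0.0000 -0.2222 +0.4000 +0.4889 +0.8222]
  T[2,:] = [+0.0000 -0.2111 +0.0800 +0.1644 -0.3689]
  T[3,:] = [+0.0000 -0.4289 +0.3520 -0.0764 +1.1769]
  T[4,:] = [+0.0000 +0.4726 -0.2773 +0.4003 -0.3953]
|roots of det(T-λI)|: 1.1964, 0.5830, 0.2258, 0.2258, 0.0000.
ρ = 1.1964; 1.1964 > 1, so it fails to converge.

1.1964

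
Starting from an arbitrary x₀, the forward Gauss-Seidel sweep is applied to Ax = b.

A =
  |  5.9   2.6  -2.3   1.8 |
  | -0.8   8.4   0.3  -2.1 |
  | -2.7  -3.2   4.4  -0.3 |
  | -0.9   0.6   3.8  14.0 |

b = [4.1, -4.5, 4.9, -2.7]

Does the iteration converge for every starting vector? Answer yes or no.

Split A = D + L + U, D = diag(5.9, 8.4, 4.4, 14).
T_GS = -(D+L)⁻¹U: row 0 first, T[0,2] = -(-2.3)/(5.9) = +0.3898; later rows by forward substitution.
  T[0,:] = [+0.0000 -0.4407 +0.3898 -0.3051]
  T[1,:] = [+0.0000 -0.0420 +0.0014 +0.2209]
  T[2,:] = [+0.0000 -0.3009 +0.2402 +0.0417]
  T[3,:] = [+0.0000 +0.0552 -0.0402 -0.0404]
eigenvalue magnitudes: 0.2651, 0.1048, 0.0025, 0.0000.
spectral radius ρ = 0.2651; 0.2651 < 1 ⇒ converges.

yes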